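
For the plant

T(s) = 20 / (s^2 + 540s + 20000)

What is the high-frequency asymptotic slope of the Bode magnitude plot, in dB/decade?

Each pole contributes −20 dB/decade at high frequency; each zero contributes +20 dB/decade.
Net: 0 zero(s) − 2 pole(s) → -40 dB/decade.

-40 dB/decade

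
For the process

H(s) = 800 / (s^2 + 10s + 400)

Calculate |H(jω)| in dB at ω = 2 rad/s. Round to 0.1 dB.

At s = jω = j2:
quadratic: (j2)² + 10·j2 + 400 = 396 + j20 → |·| ≈ 396.5, ∠ ≈ 2.89°
|H| = 800 / 396.5 ≈ 2.0177
Gain = 20 log₁₀(2.0177) ≈ 6.10 dB

6.1 dB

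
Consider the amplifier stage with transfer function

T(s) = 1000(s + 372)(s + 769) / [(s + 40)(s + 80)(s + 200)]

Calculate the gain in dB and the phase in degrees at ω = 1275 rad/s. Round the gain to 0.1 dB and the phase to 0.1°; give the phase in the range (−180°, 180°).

At s = jω = j1275:
zero (s+372): 372 + j1275 → |·| = √(372²+1275²) = √1764009 ≈ 1328.2, ∠ = arctan(1275/372) ≈ 73.73°
zero (s+769): 769 + j1275 → |·| = √(769²+1275²) = √2216986 ≈ 1489, ∠ = arctan(1275/769) ≈ 58.90°
pole (s+40): 40 + j1275 → |·| = √(40²+1275²) = √1627225 ≈ 1275.6, ∠ = arctan(1275/40) ≈ 88.20°
pole (s+80): 80 + j1275 → |·| = √(80²+1275²) = √1632025 ≈ 1277.5, ∠ = arctan(1275/80) ≈ 86.41°
pole (s+200): 200 + j1275 → |·| = √(200²+1275²) = √1665625 ≈ 1290.6, ∠ = arctan(1275/200) ≈ 81.09°
|T| = 1000 · 1.9777e+06 / 2.1031e+09 ≈ 0.94037
Gain = 20 log₁₀(0.94037) ≈ -0.53 dB
∠T = 132.63° − 255.70° = -123.07°

-0.5 dB, -123.1°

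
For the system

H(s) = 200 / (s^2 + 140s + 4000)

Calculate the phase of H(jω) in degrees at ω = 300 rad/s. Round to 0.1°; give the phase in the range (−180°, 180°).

-154.0°

Substitute s = j300:
Numerator: 200 = 200 + j0
Denominator: (j300)^2 + 140(j300) + 4000 = -86000 + j42000
|N| = √(200² + 0²) ≈ 200, ∠N ≈ 0.00°
|D| = √(86000² + 42000²) ≈ 95708, ∠D ≈ 153.97°
∠H = 0.00° − 153.97° = -153.97°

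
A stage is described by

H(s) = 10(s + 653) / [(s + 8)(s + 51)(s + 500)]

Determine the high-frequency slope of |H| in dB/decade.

Each pole contributes −20 dB/decade at high frequency; each zero contributes +20 dB/decade.
Net: 1 zero(s) − 3 pole(s) → -40 dB/decade.

-40 dB/decade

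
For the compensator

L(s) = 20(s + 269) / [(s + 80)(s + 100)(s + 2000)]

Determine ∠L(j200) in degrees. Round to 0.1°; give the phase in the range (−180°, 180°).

-100.7°

At s = jω = j200:
zero (s+269): 269 + j200 → |·| = √(269²+200²) = √112361 ≈ 335.2, ∠ = arctan(200/269) ≈ 36.63°
pole (s+80): 80 + j200 → |·| = √(80²+200²) = √46400 ≈ 215.41, ∠ = arctan(200/80) ≈ 68.20°
pole (s+100): 100 + j200 → |·| = √(100²+200²) = √50000 ≈ 223.61, ∠ = arctan(200/100) ≈ 63.43°
pole (s+2000): 2000 + j200 → |·| = √(2000²+200²) = √4040000 ≈ 2010, ∠ = arctan(200/2000) ≈ 5.71°
∠L = 36.63° − 137.34° = -100.71°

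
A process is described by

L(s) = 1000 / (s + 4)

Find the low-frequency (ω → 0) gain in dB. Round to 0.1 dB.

48.0 dB

L(0) = 1000 / 4 = 250
20 log₁₀(250) ≈ 47.96 dB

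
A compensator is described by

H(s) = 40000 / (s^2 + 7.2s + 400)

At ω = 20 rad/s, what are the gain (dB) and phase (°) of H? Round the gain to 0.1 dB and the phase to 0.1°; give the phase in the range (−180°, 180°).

At s = jω = j20:
quadratic: (j20)² + 7.2·j20 + 400 = 0 + j144 → |·| ≈ 144, ∠ ≈ 90.00°
|H| = 40000 / 144 ≈ 277.78
Gain = 20 log₁₀(277.78) ≈ 48.87 dB
∠H = 0.00° − 90.00° = -90.00°

48.9 dB, -90.0°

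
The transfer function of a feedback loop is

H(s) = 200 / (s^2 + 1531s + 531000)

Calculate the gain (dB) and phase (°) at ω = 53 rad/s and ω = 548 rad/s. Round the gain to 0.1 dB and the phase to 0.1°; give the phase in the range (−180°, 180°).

ω = 53: -68.5 dB, -8.7°; ω = 548: -72.8 dB, -74.6°

Substitute s = j53:
Numerator: 200 = 200 + j0
Denominator: (j53)^2 + 1531(j53) + 531000 = 528191 + j81143
|N| = √(200² + 0²) ≈ 200, ∠N ≈ 0.00°
|D| = √(528191² + 81143²) ≈ 5.3439e+05, ∠D ≈ 8.73°
|H| = 200 / 5.3439e+05 ≈ 0.00037426
Gain = 20 log₁₀(0.00037426) ≈ -68.54 dB
∠H = 0.00° − 8.73° = -8.73°

Substitute s = j548:
Numerator: 200 = 200 + j0
Denominator: (j548)^2 + 1531(j548) + 531000 = 230696 + j838988
|N| = √(200² + 0²) ≈ 200, ∠N ≈ 0.00°
|D| = √(230696² + 838988²) ≈ 8.7013e+05, ∠D ≈ 74.63°
|H| = 200 / 8.7013e+05 ≈ 0.00022985
Gain = 20 log₁₀(0.00022985) ≈ -72.77 dB
∠H = 0.00° − 74.63° = -74.63°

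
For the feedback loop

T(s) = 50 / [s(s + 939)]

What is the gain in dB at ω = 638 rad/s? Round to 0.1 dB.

-83.2 dB

At s = jω = j638:
pole (s+939): 939 + j638 → |·| = √(939²+638²) = √1288765 ≈ 1135.2, ∠ = arctan(638/939) ≈ 34.19°
pole at origin: |s| = 638, ∠ = 90.00° (in denominator)
|T| = 50 / 7.2426e+05 ≈ 6.9036e-05
Gain = 20 log₁₀(6.9036e-05) ≈ -83.22 dB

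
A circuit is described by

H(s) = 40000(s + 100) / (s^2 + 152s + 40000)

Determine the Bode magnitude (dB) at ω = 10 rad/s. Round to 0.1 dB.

At s = jω = j10:
zero (s+100): 100 + j10 → |·| = √(100²+10²) = √10100 ≈ 100.5, ∠ = arctan(10/100) ≈ 5.71°
quadratic: (j10)² + 152·j10 + 40000 = 39900 + j1520 → |·| ≈ 39929, ∠ ≈ 2.18°
|H| = 40000 · 100.5 / 39929 ≈ 100.68
Gain = 20 log₁₀(100.68) ≈ 40.06 dB

40.1 dB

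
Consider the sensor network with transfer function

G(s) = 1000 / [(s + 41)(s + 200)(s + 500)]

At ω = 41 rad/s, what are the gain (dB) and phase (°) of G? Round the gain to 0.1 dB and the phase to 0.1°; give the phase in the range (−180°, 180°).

At s = jω = j41:
pole (s+41): 41 + j41 → |·| = √(41²+41²) = √3362 ≈ 57.983, ∠ = arctan(41/41) ≈ 45.00°
pole (s+200): 200 + j41 → |·| = √(200²+41²) = √41681 ≈ 204.16, ∠ = arctan(41/200) ≈ 11.59°
pole (s+500): 500 + j41 → |·| = √(500²+41²) = √251681 ≈ 501.68, ∠ = arctan(41/500) ≈ 4.69°
|G| = 1000 / 5.9388e+06 ≈ 0.00016838
Gain = 20 log₁₀(0.00016838) ≈ -75.47 dB
∠G = 0.00° − 61.28° = -61.28°

-75.5 dB, -61.3°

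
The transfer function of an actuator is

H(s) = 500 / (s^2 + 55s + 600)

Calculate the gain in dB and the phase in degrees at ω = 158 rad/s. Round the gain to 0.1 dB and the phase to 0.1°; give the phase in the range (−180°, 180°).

Substitute s = j158:
Numerator: 500 = 500 + j0
Denominator: (j158)^2 + 55(j158) + 600 = -24364 + j8690
|N| = √(500² + 0²) ≈ 500, ∠N ≈ 0.00°
|D| = √(24364² + 8690²) ≈ 25867, ∠D ≈ 160.37°
|H| = 500 / 25867 ≈ 0.01933
Gain = 20 log₁₀(0.01933) ≈ -34.28 dB
∠H = 0.00° − 160.37° = -160.37°

-34.3 dB, -160.4°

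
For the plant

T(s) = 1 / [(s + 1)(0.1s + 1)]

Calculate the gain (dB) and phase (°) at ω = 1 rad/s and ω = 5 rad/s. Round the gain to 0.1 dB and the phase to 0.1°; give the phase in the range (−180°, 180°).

At ω = 1 rad/s:
pole (1 + j1·1) = 1 + j1 → |·| ≈ 1.4142, ∠ ≈ 45.00°
pole (1 + j1·0.1) = 1 + j0.1 → |·| ≈ 1.005, ∠ ≈ 5.71°
|T| = 1 · 1 / (1.4142 · 1.005) ≈ 0.7036
Gain = 20 log₁₀(0.7036) ≈ -3.05 dB
∠T = (0°) − (45.00° + 5.71°) = -50.71°

At ω = 5 rad/s:
pole (1 + j5·1) = 1 + j5 → |·| ≈ 5.099, ∠ ≈ 78.69°
pole (1 + j5·0.1) = 1 + j0.5 → |·| ≈ 1.118, ∠ ≈ 26.57°
|T| = 1 · 1 / (5.099 · 1.118) ≈ 0.17542
Gain = 20 log₁₀(0.17542) ≈ -15.12 dB
∠T = (0°) − (78.69° + 26.57°) = -105.26°

ω = 1: -3.1 dB, -50.7°; ω = 5: -15.1 dB, -105.3°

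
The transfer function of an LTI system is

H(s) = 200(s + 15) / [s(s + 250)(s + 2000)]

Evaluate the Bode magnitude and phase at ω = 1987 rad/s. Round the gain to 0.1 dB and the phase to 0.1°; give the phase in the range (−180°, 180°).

At s = jω = j1987:
zero (s+15): 15 + j1987 → |·| = √(15²+1987²) = √3948394 ≈ 1987.1, ∠ = arctan(1987/15) ≈ 89.57°
pole (s+250): 250 + j1987 → |·| = √(250²+1987²) = √4010669 ≈ 2002.7, ∠ = arctan(1987/250) ≈ 82.83°
pole (s+2000): 2000 + j1987 → |·| = √(2000²+1987²) = √7948169 ≈ 2819.2, ∠ = arctan(1987/2000) ≈ 44.81°
pole at origin: |s| = 1987, ∠ = 90.00° (in denominator)
|H| = 200 · 1987.1 / 1.1219e+10 ≈ 3.5424e-05
Gain = 20 log₁₀(3.5424e-05) ≈ -89.01 dB
∠H = 89.57° − 217.64° = -128.07°

-89.0 dB, -128.1°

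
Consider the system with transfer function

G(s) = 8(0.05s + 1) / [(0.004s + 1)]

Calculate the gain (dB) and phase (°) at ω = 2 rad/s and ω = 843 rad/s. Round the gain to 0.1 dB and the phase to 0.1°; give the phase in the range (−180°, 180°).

At ω = 2 rad/s:
zero (1 + j2·0.05) = 1 + j0.1 → |·| ≈ 1.005, ∠ ≈ 5.71°
pole (1 + j2·0.004) = 1 + j0.008 → |·| ≈ 1, ∠ ≈ 0.46°
|G| = 8 · 1.005 / (1) ≈ 8.04
Gain = 20 log₁₀(8.04) ≈ 18.11 dB
∠G = (5.71°) − (0.46°) = 5.25°

At ω = 843 rad/s:
zero (1 + j843·0.05) = 1 + j42.15 → |·| ≈ 42.162, ∠ ≈ 88.64°
pole (1 + j843·0.004) = 1 + j3.372 → |·| ≈ 3.5172, ∠ ≈ 73.48°
|G| = 8 · 42.162 / (3.5172) ≈ 95.899
Gain = 20 log₁₀(95.899) ≈ 39.64 dB
∠G = (88.64°) − (73.48°) = 15.16°

ω = 2: 18.1 dB, 5.3°; ω = 843: 39.6 dB, 15.2°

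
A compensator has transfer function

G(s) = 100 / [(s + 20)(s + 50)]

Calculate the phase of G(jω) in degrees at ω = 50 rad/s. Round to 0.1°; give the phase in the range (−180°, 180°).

At s = jω = j50:
pole (s+20): 20 + j50 → |·| = √(20²+50²) = √2900 ≈ 53.852, ∠ = arctan(50/20) ≈ 68.20°
pole (s+50): 50 + j50 → |·| = √(50²+50²) = √5000 ≈ 70.711, ∠ = arctan(50/50) ≈ 45.00°
∠G = 0.00° − 113.20° = -113.20°

-113.2°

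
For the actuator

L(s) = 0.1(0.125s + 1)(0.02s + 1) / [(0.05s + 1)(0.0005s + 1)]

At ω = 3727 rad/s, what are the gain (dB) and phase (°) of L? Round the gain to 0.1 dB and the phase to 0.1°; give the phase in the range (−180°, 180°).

18.9 dB, 27.6°

At ω = 3727 rad/s:
zero (1 + j3727·0.125) = 1 + j465.875 → |·| ≈ 465.88, ∠ ≈ 89.88°
zero (1 + j3727·0.02) = 1 + j74.54 → |·| ≈ 74.547, ∠ ≈ 89.23°
pole (1 + j3727·0.05) = 1 + j186.35 → |·| ≈ 186.35, ∠ ≈ 89.69°
pole (1 + j3727·0.0005) = 1 + j1.8635 → |·| ≈ 2.1149, ∠ ≈ 61.78°
|L| = 0.1 · 465.88 · 74.547 / (186.35 · 2.1149) ≈ 8.8122
Gain = 20 log₁₀(8.8122) ≈ 18.90 dB
∠L = (89.88° + 89.23°) − (89.69° + 61.78°) = 27.64°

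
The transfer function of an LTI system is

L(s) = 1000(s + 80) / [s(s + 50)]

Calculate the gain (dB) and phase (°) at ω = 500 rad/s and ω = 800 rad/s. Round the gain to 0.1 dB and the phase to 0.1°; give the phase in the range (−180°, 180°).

At s = jω = j500:
zero (s+80): 80 + j500 → |·| = √(80²+500²) = √256400 ≈ 506.36, ∠ = arctan(500/80) ≈ 80.91°
pole (s+50): 50 + j500 → |·| = √(50²+500²) = √252500 ≈ 502.49, ∠ = arctan(500/50) ≈ 84.29°
pole at origin: |s| = 500, ∠ = 90.00° (in denominator)
|L| = 1000 · 506.36 / 2.5124e+05 ≈ 2.0154
Gain = 20 log₁₀(2.0154) ≈ 6.09 dB
∠L = 80.91° − 174.29° = -93.38°

At s = jω = j800:
zero (s+80): 80 + j800 → |·| = √(80²+800²) = √646400 ≈ 803.99, ∠ = arctan(800/80) ≈ 84.29°
pole (s+50): 50 + j800 → |·| = √(50²+800²) = √642500 ≈ 801.56, ∠ = arctan(800/50) ≈ 86.42°
pole at origin: |s| = 800, ∠ = 90.00° (in denominator)
|L| = 1000 · 803.99 / 6.4125e+05 ≈ 1.2538
Gain = 20 log₁₀(1.2538) ≈ 1.96 dB
∠L = 84.29° − 176.42° = -92.13°

ω = 500: 6.1 dB, -93.4°; ω = 800: 2.0 dB, -92.1°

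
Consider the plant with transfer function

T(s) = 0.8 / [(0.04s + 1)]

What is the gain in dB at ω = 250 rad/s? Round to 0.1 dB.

At ω = 250 rad/s:
pole (1 + j250·0.04) = 1 + j10 → |·| ≈ 10.05, ∠ ≈ 84.29°
|T| = 0.8 · 1 / (10.05) ≈ 0.079602
Gain = 20 log₁₀(0.079602) ≈ -21.98 dB

-22.0 dB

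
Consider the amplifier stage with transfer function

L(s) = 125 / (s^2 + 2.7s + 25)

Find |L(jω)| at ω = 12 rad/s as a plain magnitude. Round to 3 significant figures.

At s = jω = j12:
quadratic: (j12)² + 2.7·j12 + 25 = -119 + j32.4 → |·| ≈ 123.33, ∠ ≈ 164.77°
|L| = 125 / 123.33 ≈ 1.0135

1.01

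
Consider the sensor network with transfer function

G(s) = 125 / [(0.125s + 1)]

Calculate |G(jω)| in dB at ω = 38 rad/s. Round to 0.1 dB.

28.2 dB

At ω = 38 rad/s:
pole (1 + j38·0.125) = 1 + j4.75 → |·| ≈ 4.8541, ∠ ≈ 78.11°
|G| = 125 · 1 / (4.8541) ≈ 25.751
Gain = 20 log₁₀(25.751) ≈ 28.22 dB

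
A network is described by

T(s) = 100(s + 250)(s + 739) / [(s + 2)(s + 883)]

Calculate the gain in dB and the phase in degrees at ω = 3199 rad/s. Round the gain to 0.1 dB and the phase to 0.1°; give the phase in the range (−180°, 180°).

At s = jω = j3199:
zero (s+250): 250 + j3199 → |·| = √(250²+3199²) = √10296101 ≈ 3208.8, ∠ = arctan(3199/250) ≈ 85.53°
zero (s+739): 739 + j3199 → |·| = √(739²+3199²) = √10779722 ≈ 3283.2, ∠ = arctan(3199/739) ≈ 76.99°
pole (s+2): 2 + j3199 → |·| = √(2²+3199²) = √10233605 ≈ 3199, ∠ = arctan(3199/2) ≈ 89.96°
pole (s+883): 883 + j3199 → |·| = √(883²+3199²) = √11013290 ≈ 3318.6, ∠ = arctan(3199/883) ≈ 74.57°
|T| = 100 · 1.0535e+07 / 1.0616e+07 ≈ 99.237
Gain = 20 log₁₀(99.237) ≈ 39.93 dB
∠T = 162.52° − 164.53° = -2.01°

39.9 dB, -2.0°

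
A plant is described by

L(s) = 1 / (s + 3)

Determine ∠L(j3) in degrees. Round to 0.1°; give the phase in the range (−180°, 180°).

Substitute s = j3:
Numerator: 1 = 1 + j0
Denominator: (j3) + 3 = 3 + j3
|N| = √(1² + 0²) ≈ 1, ∠N ≈ 0.00°
|D| = √(3² + 3²) ≈ 4.2426, ∠D ≈ 45.00°
∠L = 0.00° − 45.00° = -45.00°

-45.0°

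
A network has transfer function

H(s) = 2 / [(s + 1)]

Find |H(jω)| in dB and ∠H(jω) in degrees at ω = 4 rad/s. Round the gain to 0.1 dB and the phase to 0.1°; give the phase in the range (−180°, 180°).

-6.3 dB, -76.0°

At ω = 4 rad/s:
pole (1 + j4·1) = 1 + j4 → |·| ≈ 4.1231, ∠ ≈ 75.96°
|H| = 2 · 1 / (4.1231) ≈ 0.48507
Gain = 20 log₁₀(0.48507) ≈ -6.28 dB
∠H = (0°) − (75.96°) = -75.96°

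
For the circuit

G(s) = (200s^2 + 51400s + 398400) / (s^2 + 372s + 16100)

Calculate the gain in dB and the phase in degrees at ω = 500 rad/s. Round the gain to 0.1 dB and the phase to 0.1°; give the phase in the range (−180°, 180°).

Substitute s = j500:
Numerator: 200(j500)^2 + 51400(j500) + 398400 = -49601600 + j25700000
Denominator: (j500)^2 + 372(j500) + 16100 = -233900 + j186000
|N| = √(49601600² + 25700000²) ≈ 5.5864e+07, ∠N ≈ 152.61°
|D| = √(233900² + 186000²) ≈ 2.9884e+05, ∠D ≈ 141.51°
|G| = 5.5864e+07 / 2.9884e+05 ≈ 186.94
Gain = 20 log₁₀(186.94) ≈ 45.43 dB
∠G = 152.61° − 141.51° = 11.10°

45.4 dB, 11.1°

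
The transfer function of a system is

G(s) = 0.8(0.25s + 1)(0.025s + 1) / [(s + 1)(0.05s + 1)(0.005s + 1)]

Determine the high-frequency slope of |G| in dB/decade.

Each pole contributes −20 dB/decade at high frequency; each zero contributes +20 dB/decade.
Net: 2 zero(s) − 3 pole(s) → -20 dB/decade.

-20 dB/decade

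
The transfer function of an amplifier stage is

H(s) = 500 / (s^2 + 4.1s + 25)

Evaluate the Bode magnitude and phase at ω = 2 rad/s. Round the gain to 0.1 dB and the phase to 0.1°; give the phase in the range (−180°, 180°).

At s = jω = j2:
quadratic: (j2)² + 4.1·j2 + 25 = 21 + j8.2 → |·| ≈ 22.544, ∠ ≈ 21.33°
|H| = 500 / 22.544 ≈ 22.179
Gain = 20 log₁₀(22.179) ≈ 26.92 dB
∠H = 0.00° − 21.33° = -21.33°

26.9 dB, -21.3°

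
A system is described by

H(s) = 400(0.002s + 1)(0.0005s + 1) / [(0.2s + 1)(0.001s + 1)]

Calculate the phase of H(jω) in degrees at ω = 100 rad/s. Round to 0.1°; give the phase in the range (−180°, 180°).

-78.7°

At ω = 100 rad/s:
zero (1 + j100·0.002) = 1 + j0.2 → |·| ≈ 1.0198, ∠ ≈ 11.31°
zero (1 + j100·0.0005) = 1 + j0.05 → |·| ≈ 1.0012, ∠ ≈ 2.86°
pole (1 + j100·0.2) = 1 + j20 → |·| ≈ 20.025, ∠ ≈ 87.14°
pole (1 + j100·0.001) = 1 + j0.1 → |·| ≈ 1.005, ∠ ≈ 5.71°
∠H = (11.31° + 2.86°) − (87.14° + 5.71°) = -78.68°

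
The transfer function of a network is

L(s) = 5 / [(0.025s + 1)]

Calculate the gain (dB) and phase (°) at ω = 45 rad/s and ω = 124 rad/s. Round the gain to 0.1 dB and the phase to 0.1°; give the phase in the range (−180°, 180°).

ω = 45: 10.4 dB, -48.4°; ω = 124: 3.7 dB, -72.1°

At ω = 45 rad/s:
pole (1 + j45·0.025) = 1 + j1.125 → |·| ≈ 1.5052, ∠ ≈ 48.37°
|L| = 5 · 1 / (1.5052) ≈ 3.3218
Gain = 20 log₁₀(3.3218) ≈ 10.43 dB
∠L = (0°) − (48.37°) = -48.37°

At ω = 124 rad/s:
pole (1 + j124·0.025) = 1 + j3.1 → |·| ≈ 3.2573, ∠ ≈ 72.12°
|L| = 5 · 1 / (3.2573) ≈ 1.535
Gain = 20 log₁₀(1.535) ≈ 3.72 dB
∠L = (0°) − (72.12°) = -72.12°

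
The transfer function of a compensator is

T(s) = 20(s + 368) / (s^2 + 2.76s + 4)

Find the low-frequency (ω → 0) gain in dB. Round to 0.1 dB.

T(0) = 20·368 / 4 = 1840
20 log₁₀(1840) ≈ 65.30 dB

65.3 dB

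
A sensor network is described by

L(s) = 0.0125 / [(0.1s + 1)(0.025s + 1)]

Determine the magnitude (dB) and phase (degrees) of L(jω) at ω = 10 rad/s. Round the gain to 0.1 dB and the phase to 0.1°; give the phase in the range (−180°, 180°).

-41.3 dB, -59.0°

At ω = 10 rad/s:
pole (1 + j10·0.1) = 1 + j1 → |·| ≈ 1.4142, ∠ ≈ 45.00°
pole (1 + j10·0.025) = 1 + j0.25 → |·| ≈ 1.0308, ∠ ≈ 14.04°
|L| = 0.0125 · 1 / (1.4142 · 1.0308) ≈ 0.0085748
Gain = 20 log₁₀(0.0085748) ≈ -41.34 dB
∠L = (0°) − (45.00° + 14.04°) = -59.04°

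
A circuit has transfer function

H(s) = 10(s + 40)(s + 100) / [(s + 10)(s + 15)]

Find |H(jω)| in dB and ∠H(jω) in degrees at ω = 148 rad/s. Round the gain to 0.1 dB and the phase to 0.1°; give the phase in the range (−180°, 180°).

21.9 dB, -39.5°

At s = jω = j148:
zero (s+40): 40 + j148 → |·| = √(40²+148²) = √23504 ≈ 153.31, ∠ = arctan(148/40) ≈ 74.88°
zero (s+100): 100 + j148 → |·| = √(100²+148²) = √31904 ≈ 178.62, ∠ = arctan(148/100) ≈ 55.95°
pole (s+10): 10 + j148 → |·| = √(10²+148²) = √22004 ≈ 148.34, ∠ = arctan(148/10) ≈ 86.13°
pole (s+15): 15 + j148 → |·| = √(15²+148²) = √22129 ≈ 148.76, ∠ = arctan(148/15) ≈ 84.21°
|H| = 10 · 27384 / 22067 ≈ 12.409
Gain = 20 log₁₀(12.409) ≈ 21.87 dB
∠H = 130.83° − 170.34° = -39.51°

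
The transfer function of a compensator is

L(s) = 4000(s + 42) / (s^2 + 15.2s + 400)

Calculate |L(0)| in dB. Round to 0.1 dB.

L(0) = 4000·42 / 400 = 420
20 log₁₀(420) ≈ 52.46 dB

52.5 dB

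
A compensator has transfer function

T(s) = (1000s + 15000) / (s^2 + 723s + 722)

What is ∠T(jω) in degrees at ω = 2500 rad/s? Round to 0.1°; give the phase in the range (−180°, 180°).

Substitute s = j2500:
Numerator: 1000(j2500) + 15000 = 15000 + j2500000
Denominator: (j2500)^2 + 723(j2500) + 722 = -6249278 + j1807500
|N| = √(15000² + 2500000²) ≈ 2.5e+06, ∠N ≈ 89.66°
|D| = √(6249278² + 1807500²) ≈ 6.5054e+06, ∠D ≈ 163.87°
∠T = 89.66° − 163.87° = -74.21°

-74.2°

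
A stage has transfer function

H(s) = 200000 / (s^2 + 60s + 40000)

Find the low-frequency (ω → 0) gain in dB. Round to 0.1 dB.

14.0 dB

H(0) = 200000 / 40000 = 5
20 log₁₀(5) ≈ 13.98 dB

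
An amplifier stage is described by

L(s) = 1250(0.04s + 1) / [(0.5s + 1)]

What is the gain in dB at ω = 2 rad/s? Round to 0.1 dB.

59.0 dB

At ω = 2 rad/s:
zero (1 + j2·0.04) = 1 + j0.08 → |·| ≈ 1.0032, ∠ ≈ 4.57°
pole (1 + j2·0.5) = 1 + j1 → |·| ≈ 1.4142, ∠ ≈ 45.00°
|L| = 1250 · 1.0032 / (1.4142) ≈ 886.72
Gain = 20 log₁₀(886.72) ≈ 58.96 dB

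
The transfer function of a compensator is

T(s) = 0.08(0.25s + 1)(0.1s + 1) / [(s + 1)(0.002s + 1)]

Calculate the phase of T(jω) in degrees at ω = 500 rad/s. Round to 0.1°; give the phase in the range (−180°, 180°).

43.5°

At ω = 500 rad/s:
zero (1 + j500·0.25) = 1 + j125 → |·| ≈ 125, ∠ ≈ 89.54°
zero (1 + j500·0.1) = 1 + j50 → |·| ≈ 50.01, ∠ ≈ 88.85°
pole (1 + j500·1) = 1 + j500 → |·| ≈ 500, ∠ ≈ 89.89°
pole (1 + j500·0.002) = 1 + j1 → |·| ≈ 1.4142, ∠ ≈ 45.00°
∠T = (89.54° + 88.85°) − (89.89° + 45.00°) = 43.50°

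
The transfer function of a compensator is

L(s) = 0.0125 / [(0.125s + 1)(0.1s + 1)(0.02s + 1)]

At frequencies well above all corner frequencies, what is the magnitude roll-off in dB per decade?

Each pole contributes −20 dB/decade at high frequency; each zero contributes +20 dB/decade.
Net: 0 zero(s) − 3 pole(s) → -60 dB/decade.

-60 dB/decade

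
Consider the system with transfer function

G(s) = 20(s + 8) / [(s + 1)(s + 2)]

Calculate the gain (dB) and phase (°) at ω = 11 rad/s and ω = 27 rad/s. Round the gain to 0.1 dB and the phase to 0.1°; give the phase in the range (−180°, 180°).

ω = 11: 6.9 dB, -110.5°; ω = 27: -2.3 dB, -100.1°

At s = jω = j11:
zero (s+8): 8 + j11 → |·| = √(8²+11²) = √185 ≈ 13.601, ∠ = arctan(11/8) ≈ 53.97°
pole (s+1): 1 + j11 → |·| = √(1²+11²) = √122 ≈ 11.045, ∠ = arctan(11/1) ≈ 84.81°
pole (s+2): 2 + j11 → |·| = √(2²+11²) = √125 ≈ 11.18, ∠ = arctan(11/2) ≈ 79.70°
|G| = 20 · 13.601 / 123.48 ≈ 2.2029
Gain = 20 log₁₀(2.2029) ≈ 6.86 dB
∠G = 53.97° − 164.51° = -110.54°

At s = jω = j27:
zero (s+8): 8 + j27 → |·| = √(8²+27²) = √793 ≈ 28.16, ∠ = arctan(27/8) ≈ 73.50°
pole (s+1): 1 + j27 → |·| = √(1²+27²) = √730 ≈ 27.019, ∠ = arctan(27/1) ≈ 87.88°
pole (s+2): 2 + j27 → |·| = √(2²+27²) = √733 ≈ 27.074, ∠ = arctan(27/2) ≈ 85.76°
|G| = 20 · 28.16 / 731.51 ≈ 0.76991
Gain = 20 log₁₀(0.76991) ≈ -2.27 dB
∠G = 73.50° − 173.64° = -100.14°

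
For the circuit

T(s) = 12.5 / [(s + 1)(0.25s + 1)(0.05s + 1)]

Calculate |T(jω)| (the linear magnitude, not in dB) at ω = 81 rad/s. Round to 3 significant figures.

0.00182

At ω = 81 rad/s:
pole (1 + j81·1) = 1 + j81 → |·| ≈ 81.006, ∠ ≈ 89.29°
pole (1 + j81·0.25) = 1 + j20.25 → |·| ≈ 20.275, ∠ ≈ 87.17°
pole (1 + j81·0.05) = 1 + j4.05 → |·| ≈ 4.1716, ∠ ≈ 76.13°
|T| = 12.5 · 1 / (81.006 · 20.275 · 4.1716) ≈ 0.0018244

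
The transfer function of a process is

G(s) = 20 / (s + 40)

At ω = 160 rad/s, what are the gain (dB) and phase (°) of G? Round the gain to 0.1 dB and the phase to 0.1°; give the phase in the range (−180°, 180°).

-18.3 dB, -76.0°

Substitute s = j160:
Numerator: 20 = 20 + j0
Denominator: (j160) + 40 = 40 + j160
|N| = √(20² + 0²) ≈ 20, ∠N ≈ 0.00°
|D| = √(40² + 160²) ≈ 164.92, ∠D ≈ 75.96°
|G| = 20 / 164.92 ≈ 0.12127
Gain = 20 log₁₀(0.12127) ≈ -18.32 dB
∠G = 0.00° − 75.96° = -75.96°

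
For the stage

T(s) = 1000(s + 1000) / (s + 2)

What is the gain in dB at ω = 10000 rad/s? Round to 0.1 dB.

At s = jω = j10000:
zero (s+1000): 1000 + j10000 → |·| = √(1000²+10000²) = √101000000 ≈ 10050, ∠ = arctan(10000/1000) ≈ 84.29°
pole (s+2): 2 + j10000 → |·| = √(2²+10000²) = √100000004 ≈ 10000, ∠ = arctan(10000/2) ≈ 89.99°
|T| = 1000 · 10050 / 10000 ≈ 1005
Gain = 20 log₁₀(1005) ≈ 60.04 dB

60.0 dB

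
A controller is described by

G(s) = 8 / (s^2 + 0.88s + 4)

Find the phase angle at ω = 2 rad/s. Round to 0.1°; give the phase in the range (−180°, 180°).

At s = jω = j2:
quadratic: (j2)² + 0.88·j2 + 4 = 0 + j1.76 → |·| ≈ 1.76, ∠ ≈ 90.00°
∠G = 0.00° − 90.00° = -90.00°

-90.0°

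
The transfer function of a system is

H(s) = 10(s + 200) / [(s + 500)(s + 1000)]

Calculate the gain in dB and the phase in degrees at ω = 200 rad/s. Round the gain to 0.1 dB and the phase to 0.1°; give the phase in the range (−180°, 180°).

At s = jω = j200:
zero (s+200): 200 + j200 → |·| = √(200²+200²) = √80000 ≈ 282.84, ∠ = arctan(200/200) ≈ 45.00°
pole (s+500): 500 + j200 → |·| = √(500²+200²) = √290000 ≈ 538.52, ∠ = arctan(200/500) ≈ 21.80°
pole (s+1000): 1000 + j200 → |·| = √(1000²+200²) = √1040000 ≈ 1019.8, ∠ = arctan(200/1000) ≈ 11.31°
|H| = 10 · 282.84 / 5.4918e+05 ≈ 0.0051502
Gain = 20 log₁₀(0.0051502) ≈ -45.76 dB
∠H = 45.00° − 33.11° = 11.89°

-45.8 dB, 11.9°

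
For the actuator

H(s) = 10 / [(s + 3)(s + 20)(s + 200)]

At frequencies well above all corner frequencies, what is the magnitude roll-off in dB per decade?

-60 dB/decade

Each pole contributes −20 dB/decade at high frequency; each zero contributes +20 dB/decade.
Net: 0 zero(s) − 3 pole(s) → -60 dB/decade.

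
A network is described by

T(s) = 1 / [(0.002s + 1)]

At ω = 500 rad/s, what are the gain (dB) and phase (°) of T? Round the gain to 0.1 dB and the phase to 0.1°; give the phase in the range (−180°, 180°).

At ω = 500 rad/s:
pole (1 + j500·0.002) = 1 + j1 → |·| ≈ 1.4142, ∠ ≈ 45.00°
|T| = 1 · 1 / (1.4142) ≈ 0.70711
Gain = 20 log₁₀(0.70711) ≈ -3.01 dB
∠T = (0°) − (45.00°) = -45.00°

-3.0 dB, -45.0°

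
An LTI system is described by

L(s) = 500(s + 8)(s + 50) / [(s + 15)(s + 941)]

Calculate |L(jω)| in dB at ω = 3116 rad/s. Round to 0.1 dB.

At s = jω = j3116:
zero (s+8): 8 + j3116 → |·| = √(8²+3116²) = √9709520 ≈ 3116, ∠ = arctan(3116/8) ≈ 89.85°
zero (s+50): 50 + j3116 → |·| = √(50²+3116²) = √9711956 ≈ 3116.4, ∠ = arctan(3116/50) ≈ 89.08°
pole (s+15): 15 + j3116 → |·| = √(15²+3116²) = √9709681 ≈ 3116, ∠ = arctan(3116/15) ≈ 89.72°
pole (s+941): 941 + j3116 → |·| = √(941²+3116²) = √10594937 ≈ 3255, ∠ = arctan(3116/941) ≈ 73.20°
|L| = 500 · 9.7107e+06 / 1.0143e+07 ≈ 478.69
Gain = 20 log₁₀(478.69) ≈ 53.60 dB

53.6 dB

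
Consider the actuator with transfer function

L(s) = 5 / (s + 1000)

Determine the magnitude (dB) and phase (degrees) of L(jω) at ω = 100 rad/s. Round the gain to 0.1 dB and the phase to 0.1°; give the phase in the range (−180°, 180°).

At s = jω = j100:
pole (s+1000): 1000 + j100 → |·| = √(1000²+100²) = √1010000 ≈ 1005, ∠ = arctan(100/1000) ≈ 5.71°
|L| = 5 / 1005 ≈ 0.0049751
Gain = 20 log₁₀(0.0049751) ≈ -46.06 dB
∠L = 0.00° − 5.71° = -5.71°

-46.1 dB, -5.7°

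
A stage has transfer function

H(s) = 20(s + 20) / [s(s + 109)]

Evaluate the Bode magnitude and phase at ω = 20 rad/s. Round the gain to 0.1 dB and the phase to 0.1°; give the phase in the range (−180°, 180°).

-11.9 dB, -55.4°

At s = jω = j20:
zero (s+20): 20 + j20 → |·| = √(20²+20²) = √800 ≈ 28.284, ∠ = arctan(20/20) ≈ 45.00°
pole (s+109): 109 + j20 → |·| = √(109²+20²) = √12281 ≈ 110.82, ∠ = arctan(20/109) ≈ 10.40°
pole at origin: |s| = 20, ∠ = 90.00° (in denominator)
|H| = 20 · 28.284 / 2216.4 ≈ 0.25522
Gain = 20 log₁₀(0.25522) ≈ -11.86 dB
∠H = 45.00° − 100.40° = -55.40°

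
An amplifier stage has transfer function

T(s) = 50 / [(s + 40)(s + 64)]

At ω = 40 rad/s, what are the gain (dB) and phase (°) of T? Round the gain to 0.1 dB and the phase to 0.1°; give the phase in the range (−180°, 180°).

-38.6 dB, -77.0°

At s = jω = j40:
pole (s+40): 40 + j40 → |·| = √(40²+40²) = √3200 ≈ 56.569, ∠ = arctan(40/40) ≈ 45.00°
pole (s+64): 64 + j40 → |·| = √(64²+40²) = √5696 ≈ 75.472, ∠ = arctan(40/64) ≈ 32.01°
|T| = 50 / 4269.4 ≈ 0.011711
Gain = 20 log₁₀(0.011711) ≈ -38.63 dB
∠T = 0.00° − 77.01° = -77.01°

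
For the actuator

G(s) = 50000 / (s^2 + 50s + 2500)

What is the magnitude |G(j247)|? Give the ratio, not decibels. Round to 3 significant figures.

At s = jω = j247:
quadratic: (j247)² + 50·j247 + 2500 = -58509 + j12350 → |·| ≈ 59798, ∠ ≈ 168.08°
|G| = 50000 / 59798 ≈ 0.83615

0.836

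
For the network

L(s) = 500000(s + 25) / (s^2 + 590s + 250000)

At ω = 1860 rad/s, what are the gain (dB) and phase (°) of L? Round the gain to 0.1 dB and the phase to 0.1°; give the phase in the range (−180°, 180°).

48.8 dB, -71.9°

At s = jω = j1860:
zero (s+25): 25 + j1860 → |·| = √(25²+1860²) = √3460225 ≈ 1860.2, ∠ = arctan(1860/25) ≈ 89.23°
quadratic: (j1860)² + 590·j1860 + 250000 = -3209600 + j1097400 → |·| ≈ 3.392e+06, ∠ ≈ 161.12°
|L| = 500000 · 1860.2 / 3.392e+06 ≈ 274.2
Gain = 20 log₁₀(274.2) ≈ 48.76 dB
∠L = 89.23° − 161.12° = -71.89°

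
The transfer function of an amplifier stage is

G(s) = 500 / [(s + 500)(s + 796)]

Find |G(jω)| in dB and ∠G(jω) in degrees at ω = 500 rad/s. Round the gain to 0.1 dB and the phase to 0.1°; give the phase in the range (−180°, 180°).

-62.5 dB, -77.1°

At s = jω = j500:
pole (s+500): 500 + j500 → |·| = √(500²+500²) = √500000 ≈ 707.11, ∠ = arctan(500/500) ≈ 45.00°
pole (s+796): 796 + j500 → |·| = √(796²+500²) = √883616 ≈ 940.01, ∠ = arctan(500/796) ≈ 32.13°
|G| = 500 / 6.6469e+05 ≈ 0.00075223
Gain = 20 log₁₀(0.00075223) ≈ -62.47 dB
∠G = 0.00° − 77.13° = -77.13°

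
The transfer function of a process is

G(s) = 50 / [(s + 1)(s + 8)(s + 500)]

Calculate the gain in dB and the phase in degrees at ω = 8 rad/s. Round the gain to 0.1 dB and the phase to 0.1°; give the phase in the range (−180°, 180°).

-59.2 dB, -128.8°

At s = jω = j8:
pole (s+1): 1 + j8 → |·| = √(1²+8²) = √65 ≈ 8.0623, ∠ = arctan(8/1) ≈ 82.87°
pole (s+8): 8 + j8 → |·| = √(8²+8²) = √128 ≈ 11.314, ∠ = arctan(8/8) ≈ 45.00°
pole (s+500): 500 + j8 → |·| = √(500²+8²) = √250064 ≈ 500.06, ∠ = arctan(8/500) ≈ 0.92°
|G| = 50 / 45614 ≈ 0.0010962
Gain = 20 log₁₀(0.0010962) ≈ -59.20 dB
∠G = 0.00° − 128.79° = -128.79°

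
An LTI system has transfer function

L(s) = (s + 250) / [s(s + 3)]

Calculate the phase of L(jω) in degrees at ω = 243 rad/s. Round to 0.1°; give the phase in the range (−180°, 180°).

-135.1°

At s = jω = j243:
zero (s+250): 250 + j243 → |·| = √(250²+243²) = √121549 ≈ 348.64, ∠ = arctan(243/250) ≈ 44.19°
pole (s+3): 3 + j243 → |·| = √(3²+243²) = √59058 ≈ 243.02, ∠ = arctan(243/3) ≈ 89.29°
pole at origin: |s| = 243, ∠ = 90.00° (in denominator)
∠L = 44.19° − 179.29° = -135.10°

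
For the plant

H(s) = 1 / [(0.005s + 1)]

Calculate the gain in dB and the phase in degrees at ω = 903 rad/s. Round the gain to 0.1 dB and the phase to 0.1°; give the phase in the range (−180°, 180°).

-13.3 dB, -77.5°

At ω = 903 rad/s:
pole (1 + j903·0.005) = 1 + j4.515 → |·| ≈ 4.6244, ∠ ≈ 77.51°
|H| = 1 · 1 / (4.6244) ≈ 0.21624
Gain = 20 log₁₀(0.21624) ≈ -13.30 dB
∠H = (0°) − (77.51°) = -77.51°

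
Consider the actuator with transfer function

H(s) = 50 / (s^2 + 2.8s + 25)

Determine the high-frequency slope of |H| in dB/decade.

-40 dB/decade

Each pole contributes −20 dB/decade at high frequency; each zero contributes +20 dB/decade.
Net: 0 zero(s) − 2 pole(s) → -40 dB/decade.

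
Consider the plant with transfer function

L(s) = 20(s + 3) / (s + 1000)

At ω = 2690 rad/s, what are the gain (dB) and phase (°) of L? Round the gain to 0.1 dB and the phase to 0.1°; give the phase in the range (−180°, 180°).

25.5 dB, 20.3°

At s = jω = j2690:
zero (s+3): 3 + j2690 → |·| = √(3²+2690²) = √7236109 ≈ 2690, ∠ = arctan(2690/3) ≈ 89.94°
pole (s+1000): 1000 + j2690 → |·| = √(1000²+2690²) = √8236100 ≈ 2869.9, ∠ = arctan(2690/1000) ≈ 69.61°
|L| = 20 · 2690 / 2869.9 ≈ 18.746
Gain = 20 log₁₀(18.746) ≈ 25.46 dB
∠L = 89.94° − 69.61° = 20.33°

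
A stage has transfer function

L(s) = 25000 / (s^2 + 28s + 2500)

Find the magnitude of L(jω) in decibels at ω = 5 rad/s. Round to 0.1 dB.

At s = jω = j5:
quadratic: (j5)² + 28·j5 + 2500 = 2475 + j140 → |·| ≈ 2479, ∠ ≈ 3.24°
|L| = 25000 / 2479 ≈ 10.085
Gain = 20 log₁₀(10.085) ≈ 20.07 dB

20.1 dB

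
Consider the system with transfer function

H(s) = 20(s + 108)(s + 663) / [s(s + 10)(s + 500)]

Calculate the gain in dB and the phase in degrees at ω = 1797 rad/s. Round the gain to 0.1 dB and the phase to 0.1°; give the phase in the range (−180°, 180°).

At s = jω = j1797:
zero (s+108): 108 + j1797 → |·| = √(108²+1797²) = √3240873 ≈ 1800.2, ∠ = arctan(1797/108) ≈ 86.56°
zero (s+663): 663 + j1797 → |·| = √(663²+1797²) = √3668778 ≈ 1915.4, ∠ = arctan(1797/663) ≈ 69.75°
pole (s+10): 10 + j1797 → |·| = √(10²+1797²) = √3229309 ≈ 1797, ∠ = arctan(1797/10) ≈ 89.68°
pole (s+500): 500 + j1797 → |·| = √(500²+1797²) = √3479209 ≈ 1865.3, ∠ = arctan(1797/500) ≈ 74.45°
pole at origin: |s| = 1797, ∠ = 90.00° (in denominator)
|H| = 20 · 3.4481e+06 / 6.0234e+09 ≈ 0.011449
Gain = 20 log₁₀(0.011449) ≈ -38.82 dB
∠H = 156.31° − 254.13° = -97.82°

-38.8 dB, -97.8°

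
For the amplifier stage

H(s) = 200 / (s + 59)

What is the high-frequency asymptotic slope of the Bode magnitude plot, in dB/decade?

Each pole contributes −20 dB/decade at high frequency; each zero contributes +20 dB/decade.
Net: 0 zero(s) − 1 pole(s) → -20 dB/decade.

-20 dB/decade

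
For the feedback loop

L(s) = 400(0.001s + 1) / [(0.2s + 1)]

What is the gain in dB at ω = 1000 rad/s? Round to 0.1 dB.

9.0 dB

At ω = 1000 rad/s:
zero (1 + j1000·0.001) = 1 + j1 → |·| ≈ 1.4142, ∠ ≈ 45.00°
pole (1 + j1000·0.2) = 1 + j200 → |·| ≈ 200, ∠ ≈ 89.71°
|L| = 400 · 1.4142 / (200) ≈ 2.8284
Gain = 20 log₁₀(2.8284) ≈ 9.03 dB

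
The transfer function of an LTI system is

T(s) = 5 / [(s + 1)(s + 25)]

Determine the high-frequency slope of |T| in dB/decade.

Each pole contributes −20 dB/decade at high frequency; each zero contributes +20 dB/decade.
Net: 0 zero(s) − 2 pole(s) → -40 dB/decade.

-40 dB/decade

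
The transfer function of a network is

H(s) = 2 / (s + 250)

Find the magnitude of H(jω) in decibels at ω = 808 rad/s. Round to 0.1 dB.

-52.5 dB

Substitute s = j808:
Numerator: 2 = 2 + j0
Denominator: (j808) + 250 = 250 + j808
|N| = √(2² + 0²) ≈ 2, ∠N ≈ 0.00°
|D| = √(250² + 808²) ≈ 845.79, ∠D ≈ 72.81°
|H| = 2 / 845.79 ≈ 0.0023647
Gain = 20 log₁₀(0.0023647) ≈ -52.52 dB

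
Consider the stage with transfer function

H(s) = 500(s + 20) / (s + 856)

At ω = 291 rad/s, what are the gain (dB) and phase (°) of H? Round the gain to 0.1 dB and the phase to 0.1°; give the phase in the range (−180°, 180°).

At s = jω = j291:
zero (s+20): 20 + j291 → |·| = √(20²+291²) = √85081 ≈ 291.69, ∠ = arctan(291/20) ≈ 86.07°
pole (s+856): 856 + j291 → |·| = √(856²+291²) = √817417 ≈ 904.11, ∠ = arctan(291/856) ≈ 18.78°
|H| = 500 · 291.69 / 904.11 ≈ 161.31
Gain = 20 log₁₀(161.31) ≈ 44.15 dB
∠H = 86.07° − 18.78° = 67.29°

44.2 dB, 67.3°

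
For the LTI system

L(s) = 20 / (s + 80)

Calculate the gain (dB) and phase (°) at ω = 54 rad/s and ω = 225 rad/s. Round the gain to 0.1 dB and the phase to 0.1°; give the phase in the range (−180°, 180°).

ω = 54: -13.7 dB, -34.0°; ω = 225: -21.5 dB, -70.4°

Substitute s = j54:
Numerator: 20 = 20 + j0
Denominator: (j54) + 80 = 80 + j54
|N| = √(20² + 0²) ≈ 20, ∠N ≈ 0.00°
|D| = √(80² + 54²) ≈ 96.519, ∠D ≈ 34.02°
|L| = 20 / 96.519 ≈ 0.20721
Gain = 20 log₁₀(0.20721) ≈ -13.67 dB
∠L = 0.00° − 34.02° = -34.02°

Substitute s = j225:
Numerator: 20 = 20 + j0
Denominator: (j225) + 80 = 80 + j225
|N| = √(20² + 0²) ≈ 20, ∠N ≈ 0.00°
|D| = √(80² + 225²) ≈ 238.8, ∠D ≈ 70.43°
|L| = 20 / 238.8 ≈ 0.083752
Gain = 20 log₁₀(0.083752) ≈ -21.54 dB
∠L = 0.00° − 70.43° = -70.43°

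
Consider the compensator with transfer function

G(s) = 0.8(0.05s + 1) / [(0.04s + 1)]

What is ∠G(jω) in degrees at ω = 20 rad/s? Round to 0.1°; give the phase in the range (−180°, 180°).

At ω = 20 rad/s:
zero (1 + j20·0.05) = 1 + j1 → |·| ≈ 1.4142, ∠ ≈ 45.00°
pole (1 + j20·0.04) = 1 + j0.8 → |·| ≈ 1.2806, ∠ ≈ 38.66°
∠G = (45.00°) − (38.66°) = 6.34°

6.3°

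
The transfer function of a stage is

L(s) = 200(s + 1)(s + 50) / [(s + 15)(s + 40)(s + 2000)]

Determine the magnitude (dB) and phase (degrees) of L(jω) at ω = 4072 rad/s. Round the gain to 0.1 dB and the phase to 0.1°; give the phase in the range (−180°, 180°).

At s = jω = j4072:
zero (s+1): 1 + j4072 → |·| = √(1²+4072²) = √16581185 ≈ 4072, ∠ = arctan(4072/1) ≈ 89.99°
zero (s+50): 50 + j4072 → |·| = √(50²+4072²) = √16583684 ≈ 4072.3, ∠ = arctan(4072/50) ≈ 89.30°
pole (s+15): 15 + j4072 → |·| = √(15²+4072²) = √16581409 ≈ 4072, ∠ = arctan(4072/15) ≈ 89.79°
pole (s+40): 40 + j4072 → |·| = √(40²+4072²) = √16582784 ≈ 4072.2, ∠ = arctan(4072/40) ≈ 89.44°
pole (s+2000): 2000 + j4072 → |·| = √(2000²+4072²) = √20581184 ≈ 4536.6, ∠ = arctan(4072/2000) ≈ 63.84°
|L| = 200 · 1.6582e+07 / 7.5226e+10 ≈ 0.044086
Gain = 20 log₁₀(0.044086) ≈ -27.11 dB
∠L = 179.29° − 243.07° = -63.78°

-27.1 dB, -63.8°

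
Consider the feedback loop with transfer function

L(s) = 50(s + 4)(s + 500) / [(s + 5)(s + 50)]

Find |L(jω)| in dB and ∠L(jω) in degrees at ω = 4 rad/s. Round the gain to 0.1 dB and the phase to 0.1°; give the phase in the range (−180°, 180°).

At s = jω = j4:
zero (s+4): 4 + j4 → |·| = √(4²+4²) = √32 ≈ 5.6569, ∠ = arctan(4/4) ≈ 45.00°
zero (s+500): 500 + j4 → |·| = √(500²+4²) = √250016 ≈ 500.02, ∠ = arctan(4/500) ≈ 0.46°
pole (s+5): 5 + j4 → |·| = √(5²+4²) = √41 ≈ 6.4031, ∠ = arctan(4/5) ≈ 38.66°
pole (s+50): 50 + j4 → |·| = √(50²+4²) = √2516 ≈ 50.16, ∠ = arctan(4/50) ≈ 4.57°
|L| = 50 · 2828.6 / 321.18 ≈ 440.34
Gain = 20 log₁₀(440.34) ≈ 52.88 dB
∠L = 45.46° − 43.23° = 2.23°

52.9 dB, 2.2°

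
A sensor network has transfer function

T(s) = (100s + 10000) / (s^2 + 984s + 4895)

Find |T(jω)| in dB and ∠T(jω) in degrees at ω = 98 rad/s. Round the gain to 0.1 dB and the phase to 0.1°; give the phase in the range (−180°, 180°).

Substitute s = j98:
Numerator: 100(j98) + 10000 = 10000 + j9800
Denominator: (j98)^2 + 984(j98) + 4895 = -4709 + j96432
|N| = √(10000² + 9800²) ≈ 14001, ∠N ≈ 44.42°
|D| = √(4709² + 96432²) ≈ 96547, ∠D ≈ 92.80°
|T| = 14001 / 96547 ≈ 0.14502
Gain = 20 log₁₀(0.14502) ≈ -16.77 dB
∠T = 44.42° − 92.80° = -48.38°

-16.8 dB, -48.4°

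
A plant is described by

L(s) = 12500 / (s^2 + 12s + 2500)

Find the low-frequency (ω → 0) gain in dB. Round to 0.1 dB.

14.0 dB

L(0) = 12500 / 2500 = 5
20 log₁₀(5) ≈ 13.98 dB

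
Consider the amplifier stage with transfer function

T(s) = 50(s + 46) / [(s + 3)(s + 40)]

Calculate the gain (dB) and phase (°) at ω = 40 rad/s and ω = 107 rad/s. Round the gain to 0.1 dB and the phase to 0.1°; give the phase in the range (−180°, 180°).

ω = 40: 2.6 dB, -89.7°; ω = 107: -6.4 dB, -91.2°

At s = jω = j40:
zero (s+46): 46 + j40 → |·| = √(46²+40²) = √3716 ≈ 60.959, ∠ = arctan(40/46) ≈ 41.01°
pole (s+3): 3 + j40 → |·| = √(3²+40²) = √1609 ≈ 40.112, ∠ = arctan(40/3) ≈ 85.71°
pole (s+40): 40 + j40 → |·| = √(40²+40²) = √3200 ≈ 56.569, ∠ = arctan(40/40) ≈ 45.00°
|T| = 50 · 60.959 / 2269.1 ≈ 1.3432
Gain = 20 log₁₀(1.3432) ≈ 2.56 dB
∠T = 41.01° − 130.71° = -89.70°

At s = jω = j107:
zero (s+46): 46 + j107 → |·| = √(46²+107²) = √13565 ≈ 116.47, ∠ = arctan(107/46) ≈ 66.74°
pole (s+3): 3 + j107 → |·| = √(3²+107²) = √11458 ≈ 107.04, ∠ = arctan(107/3) ≈ 88.39°
pole (s+40): 40 + j107 → |·| = √(40²+107²) = √13049 ≈ 114.23, ∠ = arctan(107/40) ≈ 69.50°
|T| = 50 · 116.47 / 12227 ≈ 0.47628
Gain = 20 log₁₀(0.47628) ≈ -6.44 dB
∠T = 66.74° − 157.89° = -91.15°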